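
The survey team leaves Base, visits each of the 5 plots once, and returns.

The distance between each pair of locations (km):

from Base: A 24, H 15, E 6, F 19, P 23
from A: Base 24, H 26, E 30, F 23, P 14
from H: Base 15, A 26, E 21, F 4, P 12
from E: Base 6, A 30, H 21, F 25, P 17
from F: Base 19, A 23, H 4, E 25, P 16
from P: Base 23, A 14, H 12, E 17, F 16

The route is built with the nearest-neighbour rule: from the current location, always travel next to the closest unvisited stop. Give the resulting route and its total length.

At Base the remaining stops are E 6, H 15, F 19, P 23, A 24; go to E.
At E the remaining stops are P 17, H 21, F 25, A 30; go to P.
At P the remaining stops are H 12, A 14, F 16; go to H.
At H the remaining stops are F 4, A 26; go to F.
At F the remaining stops are A 23; go to A.
Return A→Base: 24.
Total = 6 + 17 + 12 + 4 + 23 + 24 = 86.

86 km along Base → E → P → H → F → A → Base.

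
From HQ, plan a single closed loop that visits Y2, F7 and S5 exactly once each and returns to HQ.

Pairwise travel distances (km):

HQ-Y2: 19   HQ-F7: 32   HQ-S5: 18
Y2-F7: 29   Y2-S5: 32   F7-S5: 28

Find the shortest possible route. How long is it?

There are 3 distinct closed tours to check (reversals are equivalent).
HQ → Y2 → F7 → S5 → HQ: 19+29+28+18 = 94
HQ → Y2 → S5 → F7 → HQ: 19+32+28+32 = 111
HQ → F7 → Y2 → S5 → HQ: 32+29+32+18 = 111
The minimum is 94.
One optimal route: HQ → Y2 → F7 → S5 → HQ (or its reverse).

Shortest round trip = 94 km.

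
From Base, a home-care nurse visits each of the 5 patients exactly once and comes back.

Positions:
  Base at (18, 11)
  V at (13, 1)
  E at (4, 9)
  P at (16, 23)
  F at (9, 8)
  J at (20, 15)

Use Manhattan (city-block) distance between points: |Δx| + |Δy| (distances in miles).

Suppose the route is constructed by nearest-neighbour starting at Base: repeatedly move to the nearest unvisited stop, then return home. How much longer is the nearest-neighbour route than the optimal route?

From Base: J=6, F=12, P=14, V=15, E=16 → choose J (6).
From J: P=12, F=18, V=21, E=22 → choose P (12).
From P: F=22, V=25, E=26 → choose F (22).
From F: E=6, V=11 → choose E (6).
From E: V=17 → choose V (17).
NN route Base → J → P → F → E → V → Base costs 78.
Optimal: Base → V → F → E → P → J → Base costs 76 (by enumerating all 60 distinct tours).
Excess = 78 − 76 = 2.

Excess over optimum: 2 miles.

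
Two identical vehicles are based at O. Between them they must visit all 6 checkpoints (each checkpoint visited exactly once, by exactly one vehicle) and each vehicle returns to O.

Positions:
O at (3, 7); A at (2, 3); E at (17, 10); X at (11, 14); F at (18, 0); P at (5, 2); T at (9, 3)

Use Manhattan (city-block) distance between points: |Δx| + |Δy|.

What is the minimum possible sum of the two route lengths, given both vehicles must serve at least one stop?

Minimum combined distance: 70.

Try each way of splitting the stops between the two vehicles (each non-empty) and, for each split, find the best tour for each vehicle:
  {A} + {E, X, F, P, T}: 10 + 60 = 70
  {E} + {A, X, F, P, T}: 34 + 62 = 96
  {A, E} + {X, F, P, T}: 44 + 60 = 104
  {X} + {A, E, F, P, T}: 30 + 54 = 84
  {A, X} + {E, F, P, T}: 40 + 52 = 92
  {E, X} + {A, F, P, T}: 42 + 46 = 88
  … (31 splits in total)
Best: vehicle 1 O → A → O = 10; vehicle 2 O → X → E → F → T → P → O = 60; combined 70.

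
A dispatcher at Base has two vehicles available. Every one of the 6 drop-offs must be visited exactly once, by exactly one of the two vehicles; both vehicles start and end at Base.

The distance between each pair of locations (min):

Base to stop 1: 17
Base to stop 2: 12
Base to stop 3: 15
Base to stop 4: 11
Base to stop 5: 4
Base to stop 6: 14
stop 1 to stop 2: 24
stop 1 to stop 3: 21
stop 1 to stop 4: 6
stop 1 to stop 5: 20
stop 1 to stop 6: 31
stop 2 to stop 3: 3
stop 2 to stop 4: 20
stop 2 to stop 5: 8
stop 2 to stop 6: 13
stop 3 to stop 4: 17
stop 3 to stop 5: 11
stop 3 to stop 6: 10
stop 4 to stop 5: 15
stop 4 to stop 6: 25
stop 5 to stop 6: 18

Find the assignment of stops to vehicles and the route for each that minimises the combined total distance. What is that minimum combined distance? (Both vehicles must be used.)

Minimum combined distance: 73 min.

Try each way of splitting the stops between the two vehicles (each non-empty) and, for each split, find the best tour for each vehicle:
  {stop 1} + {stop 2, stop 3, stop 4, stop 5, stop 6}: 34 + 61 = 95
  {stop 2} + {stop 1, stop 3, stop 4, stop 5, stop 6}: 24 + 70 = 94
  {stop 1, stop 2} + {stop 3, stop 4, stop 5, stop 6}: 53 + 60 = 113
  {stop 3} + {stop 1, stop 2, stop 4, stop 5, stop 6}: 30 + 72 = 102
  {stop 1, stop 3} + {stop 2, stop 4, stop 5, stop 6}: 53 + 61 = 114
  {stop 2, stop 3} + {stop 1, stop 4, stop 5, stop 6}: 30 + 69 = 99
  … (31 splits in total)
  {stop 1, stop 4} + {stop 2, stop 3, stop 5, stop 6}: 34 + 39 = 73  ← best
Best: vehicle 1 Base → stop 1 → stop 4 → Base = 34; vehicle 2 Base → stop 5 → stop 2 → stop 3 → stop 6 → Base = 39; combined 73.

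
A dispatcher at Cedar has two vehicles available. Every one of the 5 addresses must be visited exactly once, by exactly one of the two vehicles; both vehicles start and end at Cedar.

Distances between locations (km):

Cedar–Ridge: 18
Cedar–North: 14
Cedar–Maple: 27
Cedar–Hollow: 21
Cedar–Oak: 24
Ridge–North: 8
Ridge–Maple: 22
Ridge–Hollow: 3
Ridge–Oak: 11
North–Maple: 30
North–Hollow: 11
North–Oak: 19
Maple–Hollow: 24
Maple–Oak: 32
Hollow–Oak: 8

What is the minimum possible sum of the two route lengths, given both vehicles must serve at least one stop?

There are 2^4 − 1 = 15 ways to divide the 5 stops into two non-empty groups. For each, the best each vehicle can do is its own shortest tour through its group:
  {Ridge} + {North, Maple, Hollow, Oak}: 36 + 92 = 128
  {North} + {Ridge, Maple, Hollow, Oak}: 28 + 84 = 112
  {Ridge, North} + {Maple, Hollow, Oak}: 40 + 83 = 123
  {Maple} + {Ridge, North, Hollow, Oak}: 54 + 57 = 111
  {Ridge, Maple} + {North, Hollow, Oak}: 67 + 57 = 124
  {North, Maple} + {Ridge, Hollow, Oak}: 71 + 53 = 124
  … (15 splits in total)
Best: vehicle 1 Cedar → Maple → Cedar = 54; vehicle 2 Cedar → North → Ridge → Hollow → Oak → Cedar = 57; combined 111.

111 km — the smallest possible combined total.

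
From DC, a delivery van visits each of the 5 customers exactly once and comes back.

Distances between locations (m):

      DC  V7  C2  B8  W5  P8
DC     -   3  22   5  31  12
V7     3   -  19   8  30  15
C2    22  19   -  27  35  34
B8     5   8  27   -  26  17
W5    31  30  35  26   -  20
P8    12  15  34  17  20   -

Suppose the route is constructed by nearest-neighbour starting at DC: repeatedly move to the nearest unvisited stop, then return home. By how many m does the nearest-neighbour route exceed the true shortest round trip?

The nearest-neighbour route is 6 m longer than optimal.

DC: V7=3, B8=5, P8=12, C2=22, W5=31 ⇒ V7
V7: B8=8, P8=15, C2=19, W5=30 ⇒ B8
B8: P8=17, W5=26, C2=27 ⇒ P8
P8: W5=20, C2=34 ⇒ W5
W5: C2=35 ⇒ C2
NN route DC → V7 → B8 → P8 → W5 → C2 → DC costs 105.
Optimal: DC → V7 → C2 → W5 → P8 → B8 → DC costs 99 (by enumerating all 60 distinct tours).
Excess = 105 − 99 = 6.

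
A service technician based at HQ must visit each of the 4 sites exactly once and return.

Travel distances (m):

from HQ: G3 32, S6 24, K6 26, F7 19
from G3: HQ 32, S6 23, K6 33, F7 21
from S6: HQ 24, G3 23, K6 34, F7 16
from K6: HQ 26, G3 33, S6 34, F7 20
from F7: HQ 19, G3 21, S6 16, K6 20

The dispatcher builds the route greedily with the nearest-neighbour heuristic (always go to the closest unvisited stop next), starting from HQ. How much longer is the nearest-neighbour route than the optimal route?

HQ: F7=19, S6=24, K6=26, G3=32 ⇒ F7
F7: S6=16, K6=20, G3=21 ⇒ S6
S6: G3=23, K6=34 ⇒ G3
G3: K6=33 ⇒ K6
NN route HQ → F7 → S6 → G3 → K6 → HQ costs 117.
Optimal: HQ → S6 → G3 → F7 → K6 → HQ costs 114 (by enumerating all 12 distinct tours).
Excess = 117 − 114 = 3.

3 m longer than the optimal tour.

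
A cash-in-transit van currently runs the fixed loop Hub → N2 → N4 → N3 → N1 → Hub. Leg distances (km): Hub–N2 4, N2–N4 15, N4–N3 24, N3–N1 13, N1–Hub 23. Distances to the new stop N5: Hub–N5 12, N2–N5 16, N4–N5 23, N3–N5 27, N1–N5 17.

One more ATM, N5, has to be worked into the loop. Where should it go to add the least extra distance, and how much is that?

+6 km — insert N5 between N1 and Hub.

Insertion cost between consecutive stops i–j is d(i,N5) + d(N5,j) − d(i,j):
  between Hub and N2: 12 + 16 − 4 = 24
  between N2 and N4: 16 + 23 − 15 = 24
  between N4 and N3: 23 + 27 − 24 = 26
  between N3 and N1: 27 + 17 − 13 = 31
  between N1 and Hub: 17 + 12 − 23 = 6
Cheapest insertion is between N1 and Hub, adding 6.
New total = 79 + 6 = 85.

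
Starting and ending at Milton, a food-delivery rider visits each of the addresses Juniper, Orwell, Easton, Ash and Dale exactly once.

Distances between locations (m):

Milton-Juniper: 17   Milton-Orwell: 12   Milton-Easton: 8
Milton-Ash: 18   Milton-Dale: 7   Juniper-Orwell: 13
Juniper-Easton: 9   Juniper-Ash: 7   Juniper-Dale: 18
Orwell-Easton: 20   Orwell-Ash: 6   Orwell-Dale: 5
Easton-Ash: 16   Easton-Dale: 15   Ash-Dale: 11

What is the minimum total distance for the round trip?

There are 60 distinct closed tours to check (reversals are equivalent).
Milton - Juniper - Orwell - Easton - Ash - Dale - Milton: 17+13+20+16+11+7 = 84
Milton - Juniper - Orwell - Easton - Dale - Ash - Milton: 17+13+20+15+11+18 = 94
Milton - Juniper - Orwell - Ash - Easton - Dale - Milton: 17+13+6+16+15+7 = 74
Milton - Juniper - Orwell - Ash - Dale - Easton - Milton: 17+13+6+11+15+8 = 70
Milton - Juniper - Orwell - Dale - Easton - Ash - Milton: 17+13+5+15+16+18 = 84
Milton - Juniper - Orwell - Dale - Ash - Easton - Milton: 17+13+5+11+16+8 = 70
Milton - Juniper - Easton - Orwell - Ash - Dale - Milton: 17+9+20+6+11+7 = 70
Milton - Juniper - Easton - Orwell - Dale - Ash - Milton: 17+9+20+5+11+18 = 80
Milton - Juniper - Easton - Ash - Orwell - Dale - Milton: 17+9+16+6+5+7 = 60
Milton - Juniper - Easton - Ash - Dale - Orwell - Milton: 17+9+16+11+5+12 = 70
Milton - Juniper - Easton - Dale - Orwell - Ash - Milton: 17+9+15+5+6+18 = 70
Milton - Juniper - Easton - Dale - Ash - Orwell - Milton: 17+9+15+11+6+12 = 70
Milton - Juniper - Ash - Orwell - Easton - Dale - Milton: 17+7+6+20+15+7 = 72
Milton - Juniper - Ash - Orwell - Dale - Easton - Milton: 17+7+6+5+15+8 = 58
… (46 more)
Milton - Easton - Juniper - Ash - Orwell - Dale - Milton: 8+9+7+6+5+7 = 42  ← best
The minimum is 42.
One optimal route: Milton → Easton → Juniper → Ash → Orwell → Dale → Milton (or its reverse).

42 m — the shortest possible round trip.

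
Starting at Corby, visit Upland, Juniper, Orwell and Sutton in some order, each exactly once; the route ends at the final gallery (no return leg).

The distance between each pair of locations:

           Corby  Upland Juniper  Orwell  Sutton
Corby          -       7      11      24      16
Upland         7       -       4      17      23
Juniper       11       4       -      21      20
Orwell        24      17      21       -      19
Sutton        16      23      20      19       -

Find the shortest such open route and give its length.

There are 4! = 24 possible orderings.
Corby→Upland→Juniper→Orwell→Sutton: 7+4+21+19 = 51
Corby→Upland→Juniper→Sutton→Orwell: 7+4+20+19 = 50
Corby→Upland→Orwell→Juniper→Sutton: 7+17+21+20 = 65
Corby→Upland→Orwell→Sutton→Juniper: 7+17+19+20 = 63
Corby→Upland→Sutton→Juniper→Orwell: 7+23+20+21 = 71
Corby→Upland→Sutton→Orwell→Juniper: 7+23+19+21 = 70
Corby→Juniper→Upland→Orwell→Sutton: 11+4+17+19 = 51
Corby→Juniper→Upland→Sutton→Orwell: 11+4+23+19 = 57
Corby→Juniper→Orwell→Upland→Sutton: 11+21+17+23 = 72
Corby→Juniper→Orwell→Sutton→Upland: 11+21+19+23 = 74
Corby→Juniper→Sutton→Upland→Orwell: 11+20+23+17 = 71
Corby→Juniper→Sutton→Orwell→Upland: 11+20+19+17 = 67
Corby→Orwell→Upland→Juniper→Sutton: 24+17+4+20 = 65
Corby→Orwell→Upland→Sutton→Juniper: 24+17+23+20 = 84
… (10 more)
The minimum is 50.
One shortest path: Corby → Upland → Juniper → Sutton → Orwell.

Shortest open route: 50.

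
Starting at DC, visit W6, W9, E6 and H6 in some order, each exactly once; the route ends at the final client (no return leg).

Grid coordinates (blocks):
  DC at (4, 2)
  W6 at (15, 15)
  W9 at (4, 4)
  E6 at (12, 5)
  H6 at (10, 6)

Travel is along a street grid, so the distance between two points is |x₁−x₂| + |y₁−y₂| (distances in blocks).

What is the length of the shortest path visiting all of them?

There are 4! = 24 possible orderings.
DC - W6 - W9 - E6 - H6: 24+22+9+3 = 58
DC - W6 - W9 - H6 - E6: 24+22+8+3 = 57
DC - W6 - E6 - W9 - H6: 24+13+9+8 = 54
DC - W6 - E6 - H6 - W9: 24+13+3+8 = 48
DC - W6 - H6 - W9 - E6: 24+14+8+9 = 55
DC - W6 - H6 - E6 - W9: 24+14+3+9 = 50
DC - W9 - W6 - E6 - H6: 2+22+13+3 = 40
DC - W9 - W6 - H6 - E6: 2+22+14+3 = 41
DC - W9 - E6 - W6 - H6: 2+9+13+14 = 38
DC - W9 - E6 - H6 - W6: 2+9+3+14 = 28
DC - W9 - H6 - W6 - E6: 2+8+14+13 = 37
DC - W9 - H6 - E6 - W6: 2+8+3+13 = 26
DC - E6 - W6 - W9 - H6: 11+13+22+8 = 54
DC - E6 - W6 - H6 - W9: 11+13+14+8 = 46
… (10 more)
The minimum is 26.
One shortest path: DC → W9 → H6 → E6 → W6.

26 blocks — the minimum one-way total.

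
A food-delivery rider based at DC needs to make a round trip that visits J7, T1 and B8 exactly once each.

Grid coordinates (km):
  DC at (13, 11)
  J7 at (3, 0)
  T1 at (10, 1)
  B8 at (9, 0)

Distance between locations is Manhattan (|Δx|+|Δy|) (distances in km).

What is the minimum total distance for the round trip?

42 km — the shortest possible round trip.

DC→J7→T1→B8→DC: 21+8+2+15 = 46
DC→J7→B8→T1→DC: 21+6+2+13 = 42
DC→T1→J7→B8→DC: 13+8+6+15 = 42
The minimum is 42.
One optimal route: DC → J7 → B8 → T1 → DC (or its reverse).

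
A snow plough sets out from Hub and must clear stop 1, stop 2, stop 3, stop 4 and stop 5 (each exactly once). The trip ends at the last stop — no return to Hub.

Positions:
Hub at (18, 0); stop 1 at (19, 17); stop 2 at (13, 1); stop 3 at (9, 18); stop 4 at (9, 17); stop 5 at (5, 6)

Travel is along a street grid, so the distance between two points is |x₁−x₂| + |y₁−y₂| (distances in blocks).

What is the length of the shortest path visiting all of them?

There are 5! = 120 possible orderings.
Hub → stop 1 → stop 2 → stop 3 → stop 4 → stop 5: 18+22+21+1+15 = 77
Hub → stop 1 → stop 2 → stop 3 → stop 5 → stop 4: 18+22+21+16+15 = 92
Hub → stop 1 → stop 2 → stop 4 → stop 3 → stop 5: 18+22+20+1+16 = 77
Hub → stop 1 → stop 2 → stop 4 → stop 5 → stop 3: 18+22+20+15+16 = 91
Hub → stop 1 → stop 2 → stop 5 → stop 3 → stop 4: 18+22+13+16+1 = 70
Hub → stop 1 → stop 2 → stop 5 → stop 4 → stop 3: 18+22+13+15+1 = 69
Hub → stop 1 → stop 3 → stop 2 → stop 4 → stop 5: 18+11+21+20+15 = 85
Hub → stop 1 → stop 3 → stop 2 → stop 5 → stop 4: 18+11+21+13+15 = 78
Hub → stop 1 → stop 3 → stop 4 → stop 2 → stop 5: 18+11+1+20+13 = 63
Hub → stop 1 → stop 3 → stop 4 → stop 5 → stop 2: 18+11+1+15+13 = 58
Hub → stop 1 → stop 3 → stop 5 → stop 2 → stop 4: 18+11+16+13+20 = 78
Hub → stop 1 → stop 3 → stop 5 → stop 4 → stop 2: 18+11+16+15+20 = 80
Hub → stop 1 → stop 4 → stop 2 → stop 3 → stop 5: 18+10+20+21+16 = 85
Hub → stop 1 → stop 4 → stop 2 → stop 5 → stop 3: 18+10+20+13+16 = 77
… (106 more)
Hub → stop 2 → stop 5 → stop 3 → stop 4 → stop 1: 6+13+16+1+10 = 46  ← best
The minimum is 46.
One shortest path: Hub → stop 2 → stop 5 → stop 3 → stop 4 → stop 1.

Shortest open route: 46 blocks.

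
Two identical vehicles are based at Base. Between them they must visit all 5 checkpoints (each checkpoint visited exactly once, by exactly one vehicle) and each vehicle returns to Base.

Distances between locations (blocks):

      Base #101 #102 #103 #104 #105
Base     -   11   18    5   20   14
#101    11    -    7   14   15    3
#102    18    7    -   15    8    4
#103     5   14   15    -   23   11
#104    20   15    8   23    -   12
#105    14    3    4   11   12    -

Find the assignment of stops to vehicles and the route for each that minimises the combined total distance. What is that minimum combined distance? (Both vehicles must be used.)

56 blocks — the smallest possible combined total.

Try each way of splitting the stops between the two vehicles (each non-empty) and, for each split, find the best tour for each vehicle:
  {#101} + {#102, #103, #104, #105}: 22 + 48 = 70
  {#102} + {#101, #103, #104, #105}: 36 + 54 = 90
  {#101, #102} + {#103, #104, #105}: 36 + 48 = 84
  {#103} + {#101, #102, #104, #105}: 10 + 46 = 56
  {#101, #103} + {#102, #104, #105}: 30 + 46 = 76
  {#102, #103} + {#101, #104, #105}: 38 + 46 = 84
  … (15 splits in total)
Best: vehicle 1 Base → #103 → Base = 10; vehicle 2 Base → #101 → #105 → #102 → #104 → Base = 46; combined 56.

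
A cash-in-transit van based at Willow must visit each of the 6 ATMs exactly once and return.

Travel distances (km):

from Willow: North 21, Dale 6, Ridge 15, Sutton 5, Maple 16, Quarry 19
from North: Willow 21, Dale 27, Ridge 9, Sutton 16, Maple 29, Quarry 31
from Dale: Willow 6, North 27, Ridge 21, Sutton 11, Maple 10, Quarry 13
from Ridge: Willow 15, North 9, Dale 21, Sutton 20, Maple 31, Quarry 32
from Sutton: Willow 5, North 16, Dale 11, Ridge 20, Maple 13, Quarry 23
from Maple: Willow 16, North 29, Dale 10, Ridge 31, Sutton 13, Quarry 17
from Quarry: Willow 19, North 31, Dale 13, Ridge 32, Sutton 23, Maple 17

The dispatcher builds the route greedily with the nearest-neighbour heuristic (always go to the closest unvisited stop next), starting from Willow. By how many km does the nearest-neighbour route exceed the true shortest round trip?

From Willow: Sutton=5, Dale=6, Ridge=15, Maple=16, Quarry=19, North=21 → choose Sutton (5).
From Sutton: Dale=11, Maple=13, North=16, Ridge=20, Quarry=23 → choose Dale (11).
From Dale: Maple=10, Quarry=13, Ridge=21, North=27 → choose Maple (10).
From Maple: Quarry=17, North=29, Ridge=31 → choose Quarry (17).
From Quarry: North=31, Ridge=32 → choose North (31).
From North: Ridge=9 → choose Ridge (9).
NN route Willow → Sutton → Dale → Maple → Quarry → North → Ridge → Willow costs 98.
Optimal: Willow → Dale → Quarry → Maple → Sutton → North → Ridge → Willow costs 89 (by enumerating all 360 distinct tours).
Excess = 98 − 89 = 9.

9 km longer than the optimal tour.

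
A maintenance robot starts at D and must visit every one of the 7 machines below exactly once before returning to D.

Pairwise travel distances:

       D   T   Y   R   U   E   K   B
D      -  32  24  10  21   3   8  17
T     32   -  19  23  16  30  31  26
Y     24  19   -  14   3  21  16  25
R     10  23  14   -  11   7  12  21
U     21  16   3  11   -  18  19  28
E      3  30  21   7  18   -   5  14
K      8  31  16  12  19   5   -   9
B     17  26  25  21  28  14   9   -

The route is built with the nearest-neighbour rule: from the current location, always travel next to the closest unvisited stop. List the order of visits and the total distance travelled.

Total distance 103 via the nearest-neighbour route D → E → K → B → R → U → Y → T → D.

From D: distances to unvisited — E=3, K=8, R=10, B=17, U=21, Y=24, T=32. Nearest is E (3).
From E: distances to unvisited — K=5, R=7, B=14, U=18, Y=21, T=30. Nearest is K (5).
From K: distances to unvisited — B=9, R=12, Y=16, U=19, T=31. Nearest is B (9).
From B: distances to unvisited — R=21, Y=25, T=26, U=28. Nearest is R (21).
From R: distances to unvisited — U=11, Y=14, T=23. Nearest is U (11).
From U: distances to unvisited — Y=3, T=16. Nearest is Y (3).
From Y: distances to unvisited — T=19. Nearest is T (19).
Return T→D: 32.
Total = 3 + 5 + 9 + 21 + 11 + 3 + 19 + 32 = 103.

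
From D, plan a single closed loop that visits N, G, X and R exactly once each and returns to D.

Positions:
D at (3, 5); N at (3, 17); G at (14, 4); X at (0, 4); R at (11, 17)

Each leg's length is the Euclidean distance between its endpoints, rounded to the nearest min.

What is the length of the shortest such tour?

48 min — the shortest possible round trip.

With 4 stops there are 4!/2 = 12 distinct round trips (a route and its reverse cost the same).
D-N-G-X-R-D: 12+17+14+17+14 = 74
D-N-G-R-X-D: 12+17+13+17+3 = 62
D-N-X-G-R-D: 12+13+14+13+14 = 66
D-N-X-R-G-D: 12+13+17+13+11 = 66
D-N-R-G-X-D: 12+8+13+14+3 = 50
D-N-R-X-G-D: 12+8+17+14+11 = 62
D-G-N-X-R-D: 11+17+13+17+14 = 72
D-G-N-R-X-D: 11+17+8+17+3 = 56
D-G-X-N-R-D: 11+14+13+8+14 = 60
D-G-R-N-X-D: 11+13+8+13+3 = 48
D-X-N-G-R-D: 3+13+17+13+14 = 60
D-X-G-N-R-D: 3+14+17+8+14 = 56
The minimum is 48.
One optimal route: D → G → R → N → X → D (or its reverse).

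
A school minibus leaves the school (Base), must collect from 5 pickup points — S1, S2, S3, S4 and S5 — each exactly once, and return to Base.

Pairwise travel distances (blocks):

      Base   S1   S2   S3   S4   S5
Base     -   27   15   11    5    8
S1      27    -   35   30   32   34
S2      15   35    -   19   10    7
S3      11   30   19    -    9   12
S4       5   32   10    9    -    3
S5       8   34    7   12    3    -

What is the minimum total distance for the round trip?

There are 60 distinct closed tours to check (reversals are equivalent).
Base-S1-S2-S3-S4-S5-Base: 27+35+19+9+3+8 = 101
Base-S1-S2-S3-S5-S4-Base: 27+35+19+12+3+5 = 101
Base-S1-S2-S4-S3-S5-Base: 27+35+10+9+12+8 = 101
Base-S1-S2-S4-S5-S3-Base: 27+35+10+3+12+11 = 98
Base-S1-S2-S5-S3-S4-Base: 27+35+7+12+9+5 = 95
Base-S1-S2-S5-S4-S3-Base: 27+35+7+3+9+11 = 92
Base-S1-S3-S2-S4-S5-Base: 27+30+19+10+3+8 = 97
Base-S1-S3-S2-S5-S4-Base: 27+30+19+7+3+5 = 91
Base-S1-S3-S4-S2-S5-Base: 27+30+9+10+7+8 = 91
Base-S1-S3-S4-S5-S2-Base: 27+30+9+3+7+15 = 91
Base-S1-S3-S5-S2-S4-Base: 27+30+12+7+10+5 = 91
Base-S1-S3-S5-S4-S2-Base: 27+30+12+3+10+15 = 97
Base-S1-S4-S2-S3-S5-Base: 27+32+10+19+12+8 = 108
Base-S1-S4-S2-S5-S3-Base: 27+32+10+7+12+11 = 99
… (46 more)
The minimum is 91.
One optimal route: Base → S1 → S3 → S2 → S5 → S4 → Base (or its reverse).

91 blocks — the shortest possible round trip.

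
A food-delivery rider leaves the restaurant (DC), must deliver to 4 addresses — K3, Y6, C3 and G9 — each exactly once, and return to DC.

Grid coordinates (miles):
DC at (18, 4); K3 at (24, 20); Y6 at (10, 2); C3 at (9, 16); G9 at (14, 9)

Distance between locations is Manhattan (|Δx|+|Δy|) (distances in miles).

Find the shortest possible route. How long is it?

74 miles — the shortest possible round trip.

With 4 stops there are 4!/2 = 12 distinct round trips (a route and its reverse cost the same).
DC-K3-Y6-C3-G9-DC: 22+32+15+12+9 = 90
DC-K3-Y6-G9-C3-DC: 22+32+11+12+21 = 98
DC-K3-C3-Y6-G9-DC: 22+19+15+11+9 = 76
DC-K3-C3-G9-Y6-DC: 22+19+12+11+10 = 74
DC-K3-G9-Y6-C3-DC: 22+21+11+15+21 = 90
DC-K3-G9-C3-Y6-DC: 22+21+12+15+10 = 80
DC-Y6-K3-C3-G9-DC: 10+32+19+12+9 = 82
DC-Y6-K3-G9-C3-DC: 10+32+21+12+21 = 96
DC-Y6-C3-K3-G9-DC: 10+15+19+21+9 = 74
DC-Y6-G9-K3-C3-DC: 10+11+21+19+21 = 82
DC-C3-K3-Y6-G9-DC: 21+19+32+11+9 = 92
DC-C3-Y6-K3-G9-DC: 21+15+32+21+9 = 98
The minimum is 74.
One optimal route: DC → K3 → C3 → G9 → Y6 → DC (or its reverse).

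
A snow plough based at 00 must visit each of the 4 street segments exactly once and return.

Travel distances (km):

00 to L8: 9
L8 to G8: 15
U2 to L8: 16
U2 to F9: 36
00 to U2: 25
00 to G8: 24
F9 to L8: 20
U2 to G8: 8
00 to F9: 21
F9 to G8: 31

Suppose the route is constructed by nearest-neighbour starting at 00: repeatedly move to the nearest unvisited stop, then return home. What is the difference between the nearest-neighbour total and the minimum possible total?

Excess over optimum: 4 km.

From 00: L8=9, F9=21, G8=24, U2=25 → choose L8 (9).
From L8: G8=15, U2=16, F9=20 → choose G8 (15).
From G8: U2=8, F9=31 → choose U2 (8).
From U2: F9=36 → choose F9 (36).
NN route 00 → L8 → G8 → U2 → F9 → 00 costs 89.
Optimal: 00 → F9 → G8 → U2 → L8 → 00 costs 85 (by enumerating all 12 distinct tours).
Excess = 89 − 85 = 4.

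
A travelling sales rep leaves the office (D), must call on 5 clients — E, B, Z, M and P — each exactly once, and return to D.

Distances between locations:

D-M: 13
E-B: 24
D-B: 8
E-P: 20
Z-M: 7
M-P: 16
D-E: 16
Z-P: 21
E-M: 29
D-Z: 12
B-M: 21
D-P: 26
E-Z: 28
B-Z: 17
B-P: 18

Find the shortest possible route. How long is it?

Minimum total distance: 84.

There are 60 distinct closed tours to check (reversals are equivalent).
D → E → B → Z → M → P → D: 16+24+17+7+16+26 = 106
D → E → B → Z → P → M → D: 16+24+17+21+16+13 = 107
D → E → B → M → Z → P → D: 16+24+21+7+21+26 = 115
D → E → B → M → P → Z → D: 16+24+21+16+21+12 = 110
D → E → B → P → Z → M → D: 16+24+18+21+7+13 = 99
D → E → B → P → M → Z → D: 16+24+18+16+7+12 = 93
D → E → Z → B → M → P → D: 16+28+17+21+16+26 = 124
D → E → Z → B → P → M → D: 16+28+17+18+16+13 = 108
D → E → Z → M → B → P → D: 16+28+7+21+18+26 = 116
D → E → Z → M → P → B → D: 16+28+7+16+18+8 = 93
D → E → Z → P → B → M → D: 16+28+21+18+21+13 = 117
D → E → Z → P → M → B → D: 16+28+21+16+21+8 = 110
D → E → M → B → Z → P → D: 16+29+21+17+21+26 = 130
D → E → M → B → P → Z → D: 16+29+21+18+21+12 = 117
… (46 more)
D → E → P → M → Z → B → D: 16+20+16+7+17+8 = 84  ← best
The minimum is 84.
One optimal route: D → E → P → M → Z → B → D (or its reverse).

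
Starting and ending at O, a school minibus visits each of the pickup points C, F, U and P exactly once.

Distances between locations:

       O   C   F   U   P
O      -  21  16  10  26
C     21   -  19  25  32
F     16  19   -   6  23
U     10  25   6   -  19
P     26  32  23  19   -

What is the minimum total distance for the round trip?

91 — the shortest possible round trip.

With 4 stops there are 4!/2 = 12 distinct round trips (a route and its reverse cost the same).
O → C → F → U → P → O: 21+19+6+19+26 = 91
O → C → F → P → U → O: 21+19+23+19+10 = 92
O → C → U → F → P → O: 21+25+6+23+26 = 101
O → C → U → P → F → O: 21+25+19+23+16 = 104
O → C → P → F → U → O: 21+32+23+6+10 = 92
O → C → P → U → F → O: 21+32+19+6+16 = 94
O → F → C → U → P → O: 16+19+25+19+26 = 105
O → F → C → P → U → O: 16+19+32+19+10 = 96
O → F → U → C → P → O: 16+6+25+32+26 = 105
O → F → P → C → U → O: 16+23+32+25+10 = 106
O → U → C → F → P → O: 10+25+19+23+26 = 103
O → U → F → C → P → O: 10+6+19+32+26 = 93
The minimum is 91.
One optimal route: O → C → F → U → P → O (or its reverse).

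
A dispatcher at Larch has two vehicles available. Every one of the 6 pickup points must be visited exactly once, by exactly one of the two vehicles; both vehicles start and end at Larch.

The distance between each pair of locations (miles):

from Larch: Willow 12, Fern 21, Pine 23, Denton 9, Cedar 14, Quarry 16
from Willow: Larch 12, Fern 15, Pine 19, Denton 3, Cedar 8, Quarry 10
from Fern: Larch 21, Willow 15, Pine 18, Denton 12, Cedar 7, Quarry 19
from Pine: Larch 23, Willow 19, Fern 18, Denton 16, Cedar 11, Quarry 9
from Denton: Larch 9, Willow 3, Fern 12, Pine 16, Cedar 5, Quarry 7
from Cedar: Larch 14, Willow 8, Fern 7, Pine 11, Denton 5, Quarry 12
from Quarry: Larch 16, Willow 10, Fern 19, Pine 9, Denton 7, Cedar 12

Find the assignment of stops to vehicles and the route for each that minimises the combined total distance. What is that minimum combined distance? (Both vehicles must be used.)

There are 2^5 − 1 = 31 ways to divide the 6 stops into two non-empty groups. For each, the best each vehicle can do is its own shortest tour through its group:
  {Willow} + {Fern, Pine, Denton, Cedar, Quarry}: 24 + 64 = 88
  {Fern} + {Willow, Pine, Denton, Cedar, Quarry}: 42 + 56 = 98
  {Willow, Fern} + {Pine, Denton, Cedar, Quarry}: 48 + 50 = 98
  {Pine} + {Willow, Fern, Denton, Cedar, Quarry}: 46 + 62 = 108
  {Willow, Pine} + {Fern, Denton, Cedar, Quarry}: 54 + 56 = 110
  {Fern, Pine} + {Willow, Denton, Cedar, Quarry}: 62 + 48 = 110
  … (31 splits in total)
Best: vehicle 1 Larch → Willow → Larch = 24; vehicle 2 Larch → Fern → Cedar → Pine → Quarry → Denton → Larch = 64; combined 88.

Minimum combined distance: 88 miles.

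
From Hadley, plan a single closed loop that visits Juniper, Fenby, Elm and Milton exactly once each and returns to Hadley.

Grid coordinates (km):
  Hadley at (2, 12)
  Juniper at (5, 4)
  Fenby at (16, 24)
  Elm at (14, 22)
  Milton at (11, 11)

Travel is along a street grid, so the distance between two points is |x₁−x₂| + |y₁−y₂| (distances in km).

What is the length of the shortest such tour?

68 km — the shortest possible round trip.

Hadley - Juniper - Fenby - Elm - Milton - Hadley: 11+31+4+14+10 = 70
Hadley - Juniper - Fenby - Milton - Elm - Hadley: 11+31+18+14+22 = 96
Hadley - Juniper - Elm - Fenby - Milton - Hadley: 11+27+4+18+10 = 70
Hadley - Juniper - Elm - Milton - Fenby - Hadley: 11+27+14+18+26 = 96
Hadley - Juniper - Milton - Fenby - Elm - Hadley: 11+13+18+4+22 = 68
Hadley - Juniper - Milton - Elm - Fenby - Hadley: 11+13+14+4+26 = 68
Hadley - Fenby - Juniper - Elm - Milton - Hadley: 26+31+27+14+10 = 108
Hadley - Fenby - Juniper - Milton - Elm - Hadley: 26+31+13+14+22 = 106
Hadley - Fenby - Elm - Juniper - Milton - Hadley: 26+4+27+13+10 = 80
Hadley - Fenby - Milton - Juniper - Elm - Hadley: 26+18+13+27+22 = 106
Hadley - Elm - Juniper - Fenby - Milton - Hadley: 22+27+31+18+10 = 108
Hadley - Elm - Fenby - Juniper - Milton - Hadley: 22+4+31+13+10 = 80
The minimum is 68.
One optimal route: Hadley → Juniper → Milton → Fenby → Elm → Hadley (or its reverse).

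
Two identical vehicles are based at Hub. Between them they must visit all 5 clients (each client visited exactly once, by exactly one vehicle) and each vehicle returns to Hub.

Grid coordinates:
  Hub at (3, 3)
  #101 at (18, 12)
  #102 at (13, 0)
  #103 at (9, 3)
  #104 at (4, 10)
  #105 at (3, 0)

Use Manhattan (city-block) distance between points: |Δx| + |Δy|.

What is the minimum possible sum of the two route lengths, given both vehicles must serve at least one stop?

Try each way of splitting the stops between the two vehicles (each non-empty) and, for each split, find the best tour for each vehicle:
  {#101} + {#102, #103, #104, #105}: 48 + 40 = 88
  {#102} + {#101, #103, #104, #105}: 26 + 54 = 80
  {#101, #102} + {#103, #104, #105}: 54 + 32 = 86
  {#103} + {#101, #102, #104, #105}: 12 + 54 = 66
  {#101, #103} + {#102, #104, #105}: 48 + 40 = 88
  {#102, #103} + {#101, #104, #105}: 26 + 54 = 80
  … (15 splits in total)
  {#101, #102, #103, #104} + {#105}: 54 + 6 = 60  ← best
Best: vehicle 1 Hub → #103 → #102 → #101 → #104 → Hub = 54; vehicle 2 Hub → #105 → Hub = 6; combined 60.

Minimum combined distance: 60.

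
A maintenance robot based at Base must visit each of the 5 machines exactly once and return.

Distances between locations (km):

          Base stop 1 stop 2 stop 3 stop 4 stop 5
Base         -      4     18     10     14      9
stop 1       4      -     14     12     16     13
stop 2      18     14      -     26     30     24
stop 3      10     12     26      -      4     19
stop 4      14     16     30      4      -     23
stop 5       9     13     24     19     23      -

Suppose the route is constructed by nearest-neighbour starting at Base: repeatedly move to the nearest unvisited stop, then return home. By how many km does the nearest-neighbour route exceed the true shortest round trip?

8 km longer than the optimal tour.

Base: stop 1=4, stop 5=9, stop 3=10, stop 4=14, stop 2=18 ⇒ stop 1
stop 1: stop 3=12, stop 5=13, stop 2=14, stop 4=16 ⇒ stop 3
stop 3: stop 4=4, stop 5=19, stop 2=26 ⇒ stop 4
stop 4: stop 5=23, stop 2=30 ⇒ stop 5
stop 5: stop 2=24 ⇒ stop 2
NN route Base → stop 1 → stop 3 → stop 4 → stop 5 → stop 2 → Base costs 85.
Optimal: Base → stop 3 → stop 4 → stop 1 → stop 2 → stop 5 → Base costs 77 (by enumerating all 60 distinct tours).
Excess = 85 − 77 = 8.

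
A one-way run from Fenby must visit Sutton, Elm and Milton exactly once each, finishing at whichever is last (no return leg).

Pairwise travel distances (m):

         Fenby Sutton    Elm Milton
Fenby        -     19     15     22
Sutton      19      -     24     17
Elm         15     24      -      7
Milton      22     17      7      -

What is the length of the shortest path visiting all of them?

There are 3! = 6 possible orderings.
Fenby→Sutton→Elm→Milton: 19+24+7 = 50
Fenby→Sutton→Milton→Elm: 19+17+7 = 43
Fenby→Elm→Sutton→Milton: 15+24+17 = 56
Fenby→Elm→Milton→Sutton: 15+7+17 = 39
Fenby→Milton→Sutton→Elm: 22+17+24 = 63
Fenby→Milton→Elm→Sutton: 22+7+24 = 53
The minimum is 39.
One shortest path: Fenby → Elm → Milton → Sutton.

Shortest open route: 39 m.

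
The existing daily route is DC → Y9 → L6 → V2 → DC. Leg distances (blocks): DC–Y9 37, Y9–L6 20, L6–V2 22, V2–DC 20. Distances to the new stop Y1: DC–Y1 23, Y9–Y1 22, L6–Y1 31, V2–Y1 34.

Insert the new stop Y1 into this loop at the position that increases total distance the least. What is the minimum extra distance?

Insertion cost between consecutive stops i–j is d(i,Y1) + d(Y1,j) − d(i,j):
  between DC and Y9: 23 + 22 − 37 = 8
  between Y9 and L6: 22 + 31 − 20 = 33
  between L6 and V2: 31 + 34 − 22 = 43
  between V2 and DC: 34 + 23 − 20 = 37
Cheapest insertion is between DC and Y9, adding 8.
New total = 99 + 8 = 107.

Minimum extra distance: 8 blocks, inserting Y1 between DC and Y9.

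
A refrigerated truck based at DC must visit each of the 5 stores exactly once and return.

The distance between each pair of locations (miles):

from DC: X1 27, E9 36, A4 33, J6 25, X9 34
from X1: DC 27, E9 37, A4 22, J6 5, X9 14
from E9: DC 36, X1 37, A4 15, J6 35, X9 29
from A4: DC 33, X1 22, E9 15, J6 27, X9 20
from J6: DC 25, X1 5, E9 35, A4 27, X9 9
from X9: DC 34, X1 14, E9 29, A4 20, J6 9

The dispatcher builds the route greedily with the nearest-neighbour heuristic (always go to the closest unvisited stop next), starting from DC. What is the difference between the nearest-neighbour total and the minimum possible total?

From DC: J6=25, X1=27, A4=33, X9=34, E9=36 → choose J6 (25).
From J6: X1=5, X9=9, A4=27, E9=35 → choose X1 (5).
From X1: X9=14, A4=22, E9=37 → choose X9 (14).
From X9: A4=20, E9=29 → choose A4 (20).
From A4: E9=15 → choose E9 (15).
NN route DC → J6 → X1 → X9 → A4 → E9 → DC costs 115.
Optimal: DC → X1 → J6 → X9 → A4 → E9 → DC costs 112 (by enumerating all 60 distinct tours).
Excess = 115 − 112 = 3.

Excess over optimum: 3 miles.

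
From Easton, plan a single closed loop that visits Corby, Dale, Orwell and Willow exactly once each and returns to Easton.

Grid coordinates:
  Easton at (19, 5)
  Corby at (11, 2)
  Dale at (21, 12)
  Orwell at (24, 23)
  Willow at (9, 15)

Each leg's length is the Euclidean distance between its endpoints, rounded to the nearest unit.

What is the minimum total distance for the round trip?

With 4 stops there are 4!/2 = 12 distinct round trips (a route and its reverse cost the same).
Easton→Corby→Dale→Orwell→Willow→Easton: 9+14+11+17+14 = 65
Easton→Corby→Dale→Willow→Orwell→Easton: 9+14+12+17+19 = 71
Easton→Corby→Orwell→Dale→Willow→Easton: 9+25+11+12+14 = 71
Easton→Corby→Orwell→Willow→Dale→Easton: 9+25+17+12+7 = 70
Easton→Corby→Willow→Dale→Orwell→Easton: 9+13+12+11+19 = 64
Easton→Corby→Willow→Orwell→Dale→Easton: 9+13+17+11+7 = 57
Easton→Dale→Corby→Orwell→Willow→Easton: 7+14+25+17+14 = 77
Easton→Dale→Corby→Willow→Orwell→Easton: 7+14+13+17+19 = 70
Easton→Dale→Orwell→Corby→Willow→Easton: 7+11+25+13+14 = 70
Easton→Dale→Willow→Corby→Orwell→Easton: 7+12+13+25+19 = 76
Easton→Orwell→Corby→Dale→Willow→Easton: 19+25+14+12+14 = 84
Easton→Orwell→Dale→Corby→Willow→Easton: 19+11+14+13+14 = 71
The minimum is 57.
One optimal route: Easton → Corby → Willow → Orwell → Dale → Easton (or its reverse).

Shortest round trip = 57.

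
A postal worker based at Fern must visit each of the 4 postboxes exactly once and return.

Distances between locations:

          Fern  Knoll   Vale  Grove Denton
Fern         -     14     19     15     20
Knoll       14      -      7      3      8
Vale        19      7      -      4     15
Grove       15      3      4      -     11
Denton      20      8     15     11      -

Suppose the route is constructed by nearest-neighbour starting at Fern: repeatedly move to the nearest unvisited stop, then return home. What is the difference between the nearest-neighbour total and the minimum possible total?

Fern: Knoll=14, Grove=15, Vale=19, Denton=20 ⇒ Knoll
Knoll: Grove=3, Vale=7, Denton=8 ⇒ Grove
Grove: Vale=4, Denton=11 ⇒ Vale
Vale: Denton=15 ⇒ Denton
NN route Fern → Knoll → Grove → Vale → Denton → Fern costs 56.
Optimal: Fern → Vale → Grove → Knoll → Denton → Fern costs 54 (by enumerating all 12 distinct tours).
Excess = 56 − 54 = 2.

2 longer than the optimal tour.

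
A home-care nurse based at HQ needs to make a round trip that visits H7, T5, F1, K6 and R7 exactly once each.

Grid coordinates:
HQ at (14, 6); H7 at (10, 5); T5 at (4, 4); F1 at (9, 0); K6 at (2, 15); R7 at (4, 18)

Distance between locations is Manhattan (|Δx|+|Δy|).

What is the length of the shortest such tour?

Shortest round trip = 60.

With 5 stops there are 5!/2 = 60 distinct round trips (a route and its reverse cost the same).
HQ→H7→T5→F1→K6→R7→HQ: 5+7+9+22+5+22 = 70
HQ→H7→T5→F1→R7→K6→HQ: 5+7+9+23+5+21 = 70
HQ→H7→T5→K6→F1→R7→HQ: 5+7+13+22+23+22 = 92
HQ→H7→T5→K6→R7→F1→HQ: 5+7+13+5+23+11 = 64
HQ→H7→T5→R7→F1→K6→HQ: 5+7+14+23+22+21 = 92
HQ→H7→T5→R7→K6→F1→HQ: 5+7+14+5+22+11 = 64
HQ→H7→F1→T5→K6→R7→HQ: 5+6+9+13+5+22 = 60
HQ→H7→F1→T5→R7→K6→HQ: 5+6+9+14+5+21 = 60
HQ→H7→F1→K6→T5→R7→HQ: 5+6+22+13+14+22 = 82
HQ→H7→F1→K6→R7→T5→HQ: 5+6+22+5+14+12 = 64
HQ→H7→F1→R7→T5→K6→HQ: 5+6+23+14+13+21 = 82
HQ→H7→F1→R7→K6→T5→HQ: 5+6+23+5+13+12 = 64
HQ→H7→K6→T5→F1→R7→HQ: 5+18+13+9+23+22 = 90
HQ→H7→K6→T5→R7→F1→HQ: 5+18+13+14+23+11 = 84
… (46 more)
The minimum is 60.
One optimal route: HQ → H7 → F1 → T5 → K6 → R7 → HQ (or its reverse).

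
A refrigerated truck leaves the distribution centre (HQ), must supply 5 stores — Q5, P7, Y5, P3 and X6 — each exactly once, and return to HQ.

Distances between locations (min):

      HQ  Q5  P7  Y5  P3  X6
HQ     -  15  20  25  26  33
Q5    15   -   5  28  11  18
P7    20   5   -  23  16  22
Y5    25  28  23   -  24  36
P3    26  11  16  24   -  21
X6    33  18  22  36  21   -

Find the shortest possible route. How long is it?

Shortest round trip = 112 min.

There are 60 distinct closed tours to check (reversals are equivalent).
HQ - Q5 - P7 - Y5 - P3 - X6 - HQ: 15+5+23+24+21+33 = 121
HQ - Q5 - P7 - Y5 - X6 - P3 - HQ: 15+5+23+36+21+26 = 126
HQ - Q5 - P7 - P3 - Y5 - X6 - HQ: 15+5+16+24+36+33 = 129
HQ - Q5 - P7 - P3 - X6 - Y5 - HQ: 15+5+16+21+36+25 = 118
HQ - Q5 - P7 - X6 - Y5 - P3 - HQ: 15+5+22+36+24+26 = 128
HQ - Q5 - P7 - X6 - P3 - Y5 - HQ: 15+5+22+21+24+25 = 112
HQ - Q5 - Y5 - P7 - P3 - X6 - HQ: 15+28+23+16+21+33 = 136
HQ - Q5 - Y5 - P7 - X6 - P3 - HQ: 15+28+23+22+21+26 = 135
HQ - Q5 - Y5 - P3 - P7 - X6 - HQ: 15+28+24+16+22+33 = 138
HQ - Q5 - Y5 - P3 - X6 - P7 - HQ: 15+28+24+21+22+20 = 130
HQ - Q5 - Y5 - X6 - P7 - P3 - HQ: 15+28+36+22+16+26 = 143
HQ - Q5 - Y5 - X6 - P3 - P7 - HQ: 15+28+36+21+16+20 = 136
HQ - Q5 - P3 - P7 - Y5 - X6 - HQ: 15+11+16+23+36+33 = 134
HQ - Q5 - P3 - P7 - X6 - Y5 - HQ: 15+11+16+22+36+25 = 125
… (46 more)
The minimum is 112.
One optimal route: HQ → Q5 → P7 → X6 → P3 → Y5 → HQ (or its reverse).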